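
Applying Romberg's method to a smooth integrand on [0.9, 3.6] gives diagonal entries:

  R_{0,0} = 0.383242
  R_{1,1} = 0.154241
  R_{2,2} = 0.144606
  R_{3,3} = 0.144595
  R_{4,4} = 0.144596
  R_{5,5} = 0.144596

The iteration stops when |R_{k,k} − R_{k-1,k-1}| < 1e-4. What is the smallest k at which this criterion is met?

k = 3

|R_{1,1} − R_{0,0}| = 0.229001 ≥ 1e-4
|R_{2,2} − R_{1,1}| = 0.009635 ≥ 1e-4
|R_{3,3} − R_{2,2}| = 0.000011 < 1e-4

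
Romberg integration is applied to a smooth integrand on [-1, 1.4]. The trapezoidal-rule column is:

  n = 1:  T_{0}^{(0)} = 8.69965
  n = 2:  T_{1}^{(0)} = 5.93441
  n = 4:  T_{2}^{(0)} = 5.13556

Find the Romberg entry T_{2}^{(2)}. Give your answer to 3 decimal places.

Richardson extrapolation on the trapezoidal column (denominator 4−1=3):
T_{1}^{(1)} = 5.93441 + (5.93441 − 8.69965)/3 = 5.01266
T_{2}^{(1)} = (4·5.13556 − 5.93441) / 3 = 4.86928
T_{2}^{(2)} = 4.86928 + (4.86928 − 5.01266)/15 = 4.85972
(Column j=1 coincides with Simpson's rule on the same nodes.)

4.860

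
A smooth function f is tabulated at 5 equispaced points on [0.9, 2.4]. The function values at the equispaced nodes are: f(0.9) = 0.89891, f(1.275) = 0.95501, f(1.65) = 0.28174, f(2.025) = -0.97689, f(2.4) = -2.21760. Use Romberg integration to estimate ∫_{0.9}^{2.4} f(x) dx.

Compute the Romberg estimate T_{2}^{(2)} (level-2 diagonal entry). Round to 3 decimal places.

T_{0}^{(0)} (trapezoid, 1 panel, h=1.5000): -0.98902
T_{1}^{(0)} (trapezoid, 2 panels, h=0.7500): -0.28320
T_{2}^{(0)} (trapezoid, 4 panels, h=0.3750): -0.14981
T_{1}^{(1)} = -0.28320 + (-0.28320 − (-0.98902))/3 = -0.04793
T_{2}^{(1)} = -0.14981 + (-0.14981 − (-0.28320))/3 = -0.10535
T_{2}^{(2)} = -0.10535 + (-0.10535 − (-0.04793))/15 = -0.10918

-0.109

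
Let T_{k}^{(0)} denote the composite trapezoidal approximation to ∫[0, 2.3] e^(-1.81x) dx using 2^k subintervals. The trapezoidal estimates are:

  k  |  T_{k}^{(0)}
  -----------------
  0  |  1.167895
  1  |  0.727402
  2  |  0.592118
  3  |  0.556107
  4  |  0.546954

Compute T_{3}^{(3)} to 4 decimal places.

0.5439

T_{1}^{(1)} = (4·0.727402 − 1.167895) / 3 = 0.580571
T_{2}^{(1)} = 0.592118 + (0.592118 − 0.727402)/3 = 0.547023
T_{3}^{(1)} = 0.556107 + (0.556107 − 0.592118)/3 = 0.544103
T_{2}^{(2)} = (16·0.547023 − 0.580571) / 15 = 0.544786
T_{3}^{(2)} = 0.544103 + (0.544103 − 0.547023)/15 = 0.543908
T_{3}^{(3)} = (64·0.543908 − 0.544786) / 63 = 0.543894
(Column j=1 coincides with Simpson's rule on the same nodes.)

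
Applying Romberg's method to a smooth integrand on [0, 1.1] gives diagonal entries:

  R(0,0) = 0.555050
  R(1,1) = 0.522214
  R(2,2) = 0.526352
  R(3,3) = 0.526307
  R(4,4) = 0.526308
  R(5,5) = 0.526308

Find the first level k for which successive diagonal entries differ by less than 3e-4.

|R(1,1) − R(0,0)| = 0.032836 ≥ 3e-4
|R(2,2) − R(1,1)| = 0.004138 ≥ 3e-4
|R(3,3) − R(2,2)| = 0.000045 < 3e-4

k = 3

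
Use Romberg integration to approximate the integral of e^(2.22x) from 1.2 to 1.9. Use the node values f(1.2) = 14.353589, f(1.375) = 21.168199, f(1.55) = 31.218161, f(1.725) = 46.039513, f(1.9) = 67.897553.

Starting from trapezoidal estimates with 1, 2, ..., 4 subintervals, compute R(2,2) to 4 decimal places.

24.1191

R(0,0) (trapezoid, 1 panel, h=0.7000): 28.787900
R(1,0) (trapezoid, 2 panels, h=0.3500): 25.320306
R(2,0) (trapezoid, 4 panels, h=0.1750): 24.421503
R(1,1) = 25.320306 + (25.320306 − 28.787900)/3 = 24.164441
R(2,1) = 24.421503 + (24.421503 − 25.320306)/3 = 24.121902
R(2,2) = 24.121902 + (24.121902 − 24.164441)/15 = 24.119066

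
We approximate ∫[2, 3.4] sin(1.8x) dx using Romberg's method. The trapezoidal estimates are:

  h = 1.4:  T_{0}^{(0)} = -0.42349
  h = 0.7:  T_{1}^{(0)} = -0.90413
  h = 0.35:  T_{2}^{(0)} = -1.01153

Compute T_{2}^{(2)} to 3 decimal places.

Richardson extrapolation on the trapezoidal column (denominator 4−1=3):
T_{1}^{(1)} = (4·(-0.90413) − (-0.42349)) / 3 = -1.06434
T_{2}^{(1)} = (4·(-1.01153) − (-0.90413)) / 3 = -1.04733
T_{2}^{(2)} = (16·(-1.04733) − (-1.06434)) / 15 = -1.04620

-1.046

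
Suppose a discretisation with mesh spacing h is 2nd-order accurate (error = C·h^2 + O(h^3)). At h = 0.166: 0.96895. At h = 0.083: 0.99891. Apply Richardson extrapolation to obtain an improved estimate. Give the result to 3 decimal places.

The leading error scales as h^2; refining by a factor of 2 reduces it by 2^2 = 4.
Extrapolated value = (4·A(h/2) − A(h)) / (4 − 1)
= (4·0.99891 − 0.96895) / 3
= 3.02669 / 3 = 1.00890

1.009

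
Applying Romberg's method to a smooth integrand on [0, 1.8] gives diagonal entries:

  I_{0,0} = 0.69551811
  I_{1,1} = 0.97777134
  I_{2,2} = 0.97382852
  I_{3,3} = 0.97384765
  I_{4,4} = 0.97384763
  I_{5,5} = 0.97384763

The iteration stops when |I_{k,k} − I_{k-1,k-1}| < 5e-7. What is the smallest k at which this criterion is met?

k = 4

|I_{1,1} − I_{0,0}| = 0.28225323 ≥ 5e-7
|I_{2,2} − I_{1,1}| = 0.00394282 ≥ 5e-7
|I_{3,3} − I_{2,2}| = 0.00001913 ≥ 5e-7
|I_{4,4} − I_{3,3}| = 0.00000002 < 5e-7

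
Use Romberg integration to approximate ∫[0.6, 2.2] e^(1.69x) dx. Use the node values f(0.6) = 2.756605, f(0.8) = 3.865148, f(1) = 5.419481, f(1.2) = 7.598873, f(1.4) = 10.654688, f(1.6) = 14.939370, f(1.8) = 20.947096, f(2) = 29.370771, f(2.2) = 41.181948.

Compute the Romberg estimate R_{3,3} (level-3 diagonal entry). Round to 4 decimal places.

22.7369

R_{0,0} (trapezoid, 1 panel, h=1.6000): 35.150842
R_{1,0} (trapezoid, 2 panels, h=0.8000): 26.099172
R_{2,0} (trapezoid, 4 panels, h=0.4000): 23.596217
R_{3,0} (trapezoid, 8 panels, h=0.2000): 22.952941
R_{1,1} = 26.099172 + (26.099172 − 35.150842)/3 = 23.081949
R_{2,1} = 23.596217 + (23.596217 − 26.099172)/3 = 22.761899
R_{3,1} = 22.952941 + (22.952941 − 23.596217)/3 = 22.738516
R_{2,2} = 22.761899 + (22.761899 − 23.081949)/15 = 22.740562
R_{3,2} = 22.738516 + (22.738516 − 22.761899)/15 = 22.736957
R_{3,3} = 22.736957 + (22.736957 − 22.740562)/63 = 22.736900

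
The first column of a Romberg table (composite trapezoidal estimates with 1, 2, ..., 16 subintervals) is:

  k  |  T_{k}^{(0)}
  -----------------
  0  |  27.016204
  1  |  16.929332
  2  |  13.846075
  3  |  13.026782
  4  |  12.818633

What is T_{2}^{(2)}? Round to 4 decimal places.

T_{1}^{(1)} = 16.929332 + (16.929332 − 27.016204)/3 = 13.567041
T_{2}^{(1)} = 13.846075 + (13.846075 − 16.929332)/3 = 12.818323
T_{2}^{(2)} = 12.818323 + (12.818323 − 13.567041)/15 = 12.768408

12.7684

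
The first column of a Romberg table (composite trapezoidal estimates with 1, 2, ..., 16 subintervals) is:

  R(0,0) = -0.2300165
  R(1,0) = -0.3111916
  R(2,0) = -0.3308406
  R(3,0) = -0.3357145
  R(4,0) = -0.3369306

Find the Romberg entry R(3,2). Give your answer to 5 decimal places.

R(2,1) = -0.3308406 + (-0.3308406 − (-0.3111916))/3 = -0.3373903
R(3,1) = -0.3357145 + (-0.3357145 − (-0.3308406))/3 = -0.3373391
R(3,2) = (16·(-0.3373391) − (-0.3373903)) / 15 = -0.3373357
(Column j=1 coincides with Simpson's rule on the same nodes.)

-0.33734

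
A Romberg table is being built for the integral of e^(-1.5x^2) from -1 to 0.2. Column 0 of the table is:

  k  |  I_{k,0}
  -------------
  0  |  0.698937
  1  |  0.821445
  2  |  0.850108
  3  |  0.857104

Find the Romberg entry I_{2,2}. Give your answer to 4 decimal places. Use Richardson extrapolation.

I_{1,1} = 0.821445 + (0.821445 − 0.698937)/3 = 0.862281
I_{2,1} = 0.850108 + (0.850108 − 0.821445)/3 = 0.859662
I_{2,2} = 0.859662 + (0.859662 − 0.862281)/15 = 0.859487
(Column j=1 coincides with Simpson's rule on the same nodes.)

0.8595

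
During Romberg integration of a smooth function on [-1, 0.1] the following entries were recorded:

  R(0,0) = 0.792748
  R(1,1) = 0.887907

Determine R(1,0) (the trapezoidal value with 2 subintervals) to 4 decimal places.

From R(1,1) = (4·R(1,0) − R(0,0))/3, solve for R(1,0):
4·R(1,0) = 3·0.887907 + 0.792748 = 3.456469
R(1,0) = 0.864117

0.8641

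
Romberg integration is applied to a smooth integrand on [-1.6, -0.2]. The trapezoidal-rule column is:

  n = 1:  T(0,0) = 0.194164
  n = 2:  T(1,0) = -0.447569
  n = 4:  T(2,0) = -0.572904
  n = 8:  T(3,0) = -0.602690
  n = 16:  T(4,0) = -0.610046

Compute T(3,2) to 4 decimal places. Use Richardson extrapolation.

-0.6125

T(2,1) = -0.572904 + (-0.572904 − (-0.447569))/3 = -0.614682
T(3,1) = (4·(-0.602690) − (-0.572904)) / 3 = -0.612619
T(3,2) = (16·(-0.612619) − (-0.614682)) / 15 = -0.612481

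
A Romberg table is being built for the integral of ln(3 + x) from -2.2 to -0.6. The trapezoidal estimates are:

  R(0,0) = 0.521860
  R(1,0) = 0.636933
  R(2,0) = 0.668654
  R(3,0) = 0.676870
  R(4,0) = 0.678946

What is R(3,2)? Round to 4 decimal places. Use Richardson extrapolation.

0.6796

R(2,1) = 0.668654 + (0.668654 − 0.636933)/3 = 0.679228
R(3,1) = 0.676870 + (0.676870 − 0.668654)/3 = 0.679609
R(3,2) = 0.679609 + (0.679609 − 0.679228)/15 = 0.679634
(Column j=1 coincides with Simpson's rule on the same nodes.)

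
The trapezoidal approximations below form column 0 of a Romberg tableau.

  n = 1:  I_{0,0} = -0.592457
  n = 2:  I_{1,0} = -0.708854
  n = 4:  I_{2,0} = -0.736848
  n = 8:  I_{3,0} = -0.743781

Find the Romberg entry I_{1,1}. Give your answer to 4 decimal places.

I_{1,1} = -0.708854 + (-0.708854 − (-0.592457))/3 = -0.747653

-0.7477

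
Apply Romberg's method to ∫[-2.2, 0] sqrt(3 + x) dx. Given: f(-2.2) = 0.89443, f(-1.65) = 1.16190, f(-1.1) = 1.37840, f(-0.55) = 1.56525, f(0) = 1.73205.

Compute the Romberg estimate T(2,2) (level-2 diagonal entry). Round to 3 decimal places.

2.987

T(0,0) (trapezoid, 1 panel, h=2.2000): 2.88913
T(1,0) (trapezoid, 2 panels, h=1.1000): 2.96080
T(2,0) (trapezoid, 4 panels, h=0.5500): 2.98033
T(1,1) = 2.96080 + (2.96080 − 2.88913)/3 = 2.98469
T(2,1) = 2.98033 + (2.98033 − 2.96080)/3 = 2.98684
T(2,2) = 2.98684 + (2.98684 − 2.98469)/15 = 2.98698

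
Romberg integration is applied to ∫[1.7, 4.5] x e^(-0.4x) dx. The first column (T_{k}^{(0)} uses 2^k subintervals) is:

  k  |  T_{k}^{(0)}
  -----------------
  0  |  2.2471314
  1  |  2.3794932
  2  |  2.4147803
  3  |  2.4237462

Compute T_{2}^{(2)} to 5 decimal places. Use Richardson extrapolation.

T_{1}^{(1)} = (4·2.3794932 − 2.2471314) / 3 = 2.4236138
T_{2}^{(1)} = 2.4147803 + (2.4147803 − 2.3794932)/3 = 2.4265427
T_{2}^{(2)} = (16·2.4265427 − 2.4236138) / 15 = 2.4267380

2.42674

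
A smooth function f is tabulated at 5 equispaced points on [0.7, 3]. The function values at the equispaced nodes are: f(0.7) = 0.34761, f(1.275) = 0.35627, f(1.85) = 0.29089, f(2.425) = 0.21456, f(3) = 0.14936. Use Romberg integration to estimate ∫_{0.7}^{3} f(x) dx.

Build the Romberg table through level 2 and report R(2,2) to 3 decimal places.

R(0,0) (trapezoid, 1 panel, h=2.3000): 0.57152
R(1,0) (trapezoid, 2 panels, h=1.1500): 0.62028
R(2,0) (trapezoid, 4 panels, h=0.5750): 0.63837
R(1,1) = 0.62028 + (0.62028 − 0.57152)/3 = 0.63653
R(2,1) = 0.63837 + (0.63837 − 0.62028)/3 = 0.64440
R(2,2) = 0.64440 + (0.64440 − 0.63653)/15 = 0.64492

0.645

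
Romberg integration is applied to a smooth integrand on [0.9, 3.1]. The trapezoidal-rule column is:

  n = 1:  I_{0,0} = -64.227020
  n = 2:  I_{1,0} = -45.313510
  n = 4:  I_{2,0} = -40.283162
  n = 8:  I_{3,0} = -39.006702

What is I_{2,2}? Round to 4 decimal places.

-38.5795

Richardson extrapolation on the trapezoidal column (denominator 4−1=3):
I_{1,1} = (4·(-45.313510) − (-64.227020)) / 3 = -39.009007
I_{2,1} = (4·(-40.283162) − (-45.313510)) / 3 = -38.606379
I_{2,2} = -38.606379 + (-38.606379 − (-39.009007))/15 = -38.579537
(Column j=1 coincides with Simpson's rule on the same nodes.)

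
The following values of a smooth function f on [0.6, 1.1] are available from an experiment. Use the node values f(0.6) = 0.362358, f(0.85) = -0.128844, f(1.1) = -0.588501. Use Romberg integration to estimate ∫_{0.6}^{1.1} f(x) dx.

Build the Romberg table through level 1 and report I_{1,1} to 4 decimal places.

I_{0,0} (trapezoid, 1 panel, h=0.5000): -0.056536
I_{1,0} (trapezoid, 2 panels, h=0.2500): -0.060479
I_{1,1} = -0.060479 + (-0.060479 − (-0.056536))/3 = -0.061793

-0.0618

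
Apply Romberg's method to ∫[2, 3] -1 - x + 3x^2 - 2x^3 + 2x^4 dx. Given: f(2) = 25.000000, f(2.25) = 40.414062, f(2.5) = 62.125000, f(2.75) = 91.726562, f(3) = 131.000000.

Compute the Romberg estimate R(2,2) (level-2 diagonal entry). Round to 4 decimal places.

67.4000

R(0,0) (trapezoid, 1 panel, h=1.0000): 78.000000
R(1,0) (trapezoid, 2 panels, h=0.5000): 70.062500
R(2,0) (trapezoid, 4 panels, h=0.2500): 68.066406
R(1,1) = 70.062500 + (70.062500 − 78.000000)/3 = 67.416667
R(2,1) = 68.066406 + (68.066406 − 70.062500)/3 = 67.401041
R(2,2) = 67.401041 + (67.401041 − 67.416667)/15 = 67.399999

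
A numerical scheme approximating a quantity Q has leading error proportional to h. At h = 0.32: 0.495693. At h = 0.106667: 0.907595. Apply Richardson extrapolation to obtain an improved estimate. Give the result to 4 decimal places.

1.1135

The leading error scales as h; refining by a factor of 3 reduces it by 3^1 = 3.
Extrapolated value = (3·A(h/3) − A(h)) / (3 − 1)
= (3·0.907595 − 0.495693) / 2
= 2.227092 / 2 = 1.113546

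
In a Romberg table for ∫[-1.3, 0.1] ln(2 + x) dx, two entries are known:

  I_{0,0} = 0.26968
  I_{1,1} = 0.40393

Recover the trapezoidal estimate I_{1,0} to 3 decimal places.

From I_{1,1} = (4·I_{1,0} − I_{0,0})/3, solve for I_{1,0}:
4·I_{1,0} = 3·0.40393 + 0.26968 = 1.48147
I_{1,0} = 0.37037

0.370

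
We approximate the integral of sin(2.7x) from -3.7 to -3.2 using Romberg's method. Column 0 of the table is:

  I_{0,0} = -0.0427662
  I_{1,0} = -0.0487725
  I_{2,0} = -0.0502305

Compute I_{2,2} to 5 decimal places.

-0.05071

I_{1,1} = -0.0487725 + (-0.0487725 − (-0.0427662))/3 = -0.0507746
I_{2,1} = (4·(-0.0502305) − (-0.0487725)) / 3 = -0.0507165
I_{2,2} = -0.0507165 + (-0.0507165 − (-0.0507746))/15 = -0.0507126
(Column j=1 coincides with Simpson's rule on the same nodes.)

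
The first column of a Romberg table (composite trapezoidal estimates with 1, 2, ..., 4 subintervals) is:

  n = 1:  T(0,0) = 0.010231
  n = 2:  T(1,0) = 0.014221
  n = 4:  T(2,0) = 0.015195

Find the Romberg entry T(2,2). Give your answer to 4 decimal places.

T(1,1) = 0.014221 + (0.014221 − 0.010231)/3 = 0.015551
T(2,1) = (4·0.015195 − 0.014221) / 3 = 0.015520
T(2,2) = 0.015520 + (0.015520 − 0.015551)/15 = 0.015518

0.0155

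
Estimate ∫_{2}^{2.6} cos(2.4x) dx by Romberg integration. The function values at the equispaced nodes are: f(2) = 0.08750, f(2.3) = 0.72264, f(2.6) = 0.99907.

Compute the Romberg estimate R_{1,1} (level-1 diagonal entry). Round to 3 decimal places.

R_{0,0} (trapezoid, 1 panel, h=0.6000): 0.32597
R_{1,0} (trapezoid, 2 panels, h=0.3000): 0.37978
R_{1,1} = 0.37978 + (0.37978 − 0.32597)/3 = 0.39772

0.398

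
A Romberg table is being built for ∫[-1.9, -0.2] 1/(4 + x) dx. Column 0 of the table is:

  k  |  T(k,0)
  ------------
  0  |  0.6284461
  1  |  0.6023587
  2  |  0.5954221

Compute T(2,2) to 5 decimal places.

0.59307

T(1,1) = (4·0.6023587 − 0.6284461) / 3 = 0.5936629
T(2,1) = 0.5954221 + (0.5954221 − 0.6023587)/3 = 0.5931099
T(2,2) = 0.5931099 + (0.5931099 − 0.5936629)/15 = 0.5930730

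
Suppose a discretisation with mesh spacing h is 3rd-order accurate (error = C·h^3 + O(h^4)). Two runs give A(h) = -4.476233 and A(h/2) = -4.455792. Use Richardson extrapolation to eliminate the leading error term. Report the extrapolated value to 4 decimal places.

The leading error scales as h^3; refining by a factor of 2 reduces it by 2^3 = 8.
Extrapolated value = (8·A(h/2) − A(h)) / (8 − 1)
= (8·(-4.455792) − (-4.476233)) / 7
= -31.170103 / 7 = -4.452872

-4.4529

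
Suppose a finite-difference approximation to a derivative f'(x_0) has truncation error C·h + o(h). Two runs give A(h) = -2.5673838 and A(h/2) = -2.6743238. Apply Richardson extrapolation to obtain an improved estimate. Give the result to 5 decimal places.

Extrapolated value = (2·A(h/2) − A(h)) / (2 − 1)
= (2·(-2.6743238) − (-2.5673838)) / 1
= -2.7812638 / 1 = -2.7812638

-2.78126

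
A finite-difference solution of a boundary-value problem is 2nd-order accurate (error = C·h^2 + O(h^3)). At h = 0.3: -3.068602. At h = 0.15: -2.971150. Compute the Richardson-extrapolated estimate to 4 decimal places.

Extrapolated value = (4·A(h/2) − A(h)) / (4 − 1)
= (4·(-2.971150) − (-3.068602)) / 3
= -8.815998 / 3 = -2.938666

-2.9387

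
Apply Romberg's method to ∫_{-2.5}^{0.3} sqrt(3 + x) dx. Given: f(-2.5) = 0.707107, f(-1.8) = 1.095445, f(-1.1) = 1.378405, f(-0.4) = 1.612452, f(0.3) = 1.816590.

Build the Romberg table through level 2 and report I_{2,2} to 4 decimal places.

I_{0,0} (trapezoid, 1 panel, h=2.8000): 3.533176
I_{1,0} (trapezoid, 2 panels, h=1.4000): 3.696355
I_{2,0} (trapezoid, 4 panels, h=0.7000): 3.743705
I_{1,1} = 3.696355 + (3.696355 − 3.533176)/3 = 3.750748
I_{2,1} = 3.743705 + (3.743705 − 3.696355)/3 = 3.759488
I_{2,2} = 3.759488 + (3.759488 − 3.750748)/15 = 3.760071

3.7601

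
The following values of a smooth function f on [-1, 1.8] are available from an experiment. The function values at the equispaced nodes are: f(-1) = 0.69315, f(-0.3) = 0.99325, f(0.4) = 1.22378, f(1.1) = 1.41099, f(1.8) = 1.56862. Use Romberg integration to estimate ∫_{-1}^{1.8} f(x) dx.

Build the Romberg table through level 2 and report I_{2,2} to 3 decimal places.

3.343

I_{0,0} (trapezoid, 1 panel, h=2.8000): 3.16648
I_{1,0} (trapezoid, 2 panels, h=1.4000): 3.29653
I_{2,0} (trapezoid, 4 panels, h=0.7000): 3.33123
I_{1,1} = 3.29653 + (3.29653 − 3.16648)/3 = 3.33988
I_{2,1} = 3.33123 + (3.33123 − 3.29653)/3 = 3.34280
I_{2,2} = 3.34280 + (3.34280 − 3.33988)/15 = 3.34299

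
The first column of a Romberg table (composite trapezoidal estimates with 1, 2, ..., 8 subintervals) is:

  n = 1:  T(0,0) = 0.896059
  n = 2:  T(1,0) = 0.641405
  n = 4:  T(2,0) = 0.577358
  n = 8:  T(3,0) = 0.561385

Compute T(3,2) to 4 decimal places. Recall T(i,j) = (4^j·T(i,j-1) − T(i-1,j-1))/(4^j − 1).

Richardson extrapolation on the trapezoidal column (denominator 4−1=3):
T(2,1) = (4·0.577358 − 0.641405) / 3 = 0.556009
T(3,1) = 0.561385 + (0.561385 − 0.577358)/3 = 0.556061
T(3,2) = 0.556061 + (0.556061 − 0.556009)/15 = 0.556064
(Column j=1 coincides with Simpson's rule on the same nodes.)

0.5561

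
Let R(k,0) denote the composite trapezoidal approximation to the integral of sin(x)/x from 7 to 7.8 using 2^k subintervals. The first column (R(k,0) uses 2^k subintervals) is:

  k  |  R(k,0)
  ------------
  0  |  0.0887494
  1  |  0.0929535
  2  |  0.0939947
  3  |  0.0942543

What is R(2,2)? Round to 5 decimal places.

R(1,1) = 0.0929535 + (0.0929535 − 0.0887494)/3 = 0.0943549
R(2,1) = 0.0939947 + (0.0939947 − 0.0929535)/3 = 0.0943418
R(2,2) = (16·0.0943418 − 0.0943549) / 15 = 0.0943409
(Column j=1 coincides with Simpson's rule on the same nodes.)

0.09434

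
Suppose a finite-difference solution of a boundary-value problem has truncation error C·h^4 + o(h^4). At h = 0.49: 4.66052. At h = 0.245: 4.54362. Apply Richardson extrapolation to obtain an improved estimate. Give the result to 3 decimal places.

4.536

Extrapolated value = (16·A(h/2) − A(h)) / (16 − 1)
= (16·4.54362 − 4.66052) / 15
= 68.03740 / 15 = 4.53583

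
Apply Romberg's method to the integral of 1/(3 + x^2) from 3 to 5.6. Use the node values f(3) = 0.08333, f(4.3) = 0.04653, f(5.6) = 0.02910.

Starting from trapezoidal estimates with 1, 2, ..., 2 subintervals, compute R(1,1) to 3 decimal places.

R(0,0) (trapezoid, 1 panel, h=2.6000): 0.14616
R(1,0) (trapezoid, 2 panels, h=1.3000): 0.13357
R(1,1) = 0.13357 + (0.13357 − 0.14616)/3 = 0.12937

0.129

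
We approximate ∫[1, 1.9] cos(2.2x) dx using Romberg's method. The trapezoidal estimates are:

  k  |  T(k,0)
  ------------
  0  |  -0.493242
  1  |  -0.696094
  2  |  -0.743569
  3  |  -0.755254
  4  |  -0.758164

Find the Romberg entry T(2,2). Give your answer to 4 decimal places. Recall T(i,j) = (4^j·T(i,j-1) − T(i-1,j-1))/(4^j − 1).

Richardson extrapolation on the trapezoidal column (denominator 4−1=3):
T(1,1) = -0.696094 + (-0.696094 − (-0.493242))/3 = -0.763711
T(2,1) = -0.743569 + (-0.743569 − (-0.696094))/3 = -0.759394
T(2,2) = (16·(-0.759394) − (-0.763711)) / 15 = -0.759106
(Column j=1 coincides with Simpson's rule on the same nodes.)

-0.7591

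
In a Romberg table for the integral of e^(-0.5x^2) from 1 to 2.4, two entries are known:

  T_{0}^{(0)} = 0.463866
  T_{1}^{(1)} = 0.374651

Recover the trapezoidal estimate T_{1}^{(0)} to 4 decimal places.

0.3970

From T_{1}^{(1)} = (4·T_{1}^{(0)} − T_{0}^{(0)})/3, solve for T_{1}^{(0)}:
4·T_{1}^{(0)} = 3·0.374651 + 0.463866 = 1.587819
T_{1}^{(0)} = 0.396955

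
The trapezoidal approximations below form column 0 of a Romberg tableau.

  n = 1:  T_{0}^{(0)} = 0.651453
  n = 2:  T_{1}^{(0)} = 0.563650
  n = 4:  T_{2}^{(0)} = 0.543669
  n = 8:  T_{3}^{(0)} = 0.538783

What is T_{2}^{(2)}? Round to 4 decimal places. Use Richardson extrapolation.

0.5372

T_{1}^{(1)} = (4·0.563650 − 0.651453) / 3 = 0.534382
T_{2}^{(1)} = 0.543669 + (0.543669 − 0.563650)/3 = 0.537009
T_{2}^{(2)} = 0.537009 + (0.537009 − 0.534382)/15 = 0.537184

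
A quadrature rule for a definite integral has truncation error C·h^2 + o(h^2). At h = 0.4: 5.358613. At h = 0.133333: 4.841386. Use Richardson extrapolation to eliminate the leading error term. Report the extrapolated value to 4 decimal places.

The leading error scales as h^2; refining by a factor of 3 reduces it by 3^2 = 9.
Extrapolated value = (9·A(h/3) − A(h)) / (9 − 1)
= (9·4.841386 − 5.358613) / 8
= 38.213861 / 8 = 4.776733

4.7767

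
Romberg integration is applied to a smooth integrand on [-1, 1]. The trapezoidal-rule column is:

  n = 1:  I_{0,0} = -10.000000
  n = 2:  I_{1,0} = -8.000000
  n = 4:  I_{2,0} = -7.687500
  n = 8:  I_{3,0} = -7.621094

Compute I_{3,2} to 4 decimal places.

-7.6000

Richardson extrapolation on the trapezoidal column (denominator 4−1=3):
I_{2,1} = -7.687500 + (-7.687500 − (-8.000000))/3 = -7.583333
I_{3,1} = (4·(-7.621094) − (-7.687500)) / 3 = -7.598959
I_{3,2} = -7.598959 + (-7.598959 − (-7.583333))/15 = -7.600001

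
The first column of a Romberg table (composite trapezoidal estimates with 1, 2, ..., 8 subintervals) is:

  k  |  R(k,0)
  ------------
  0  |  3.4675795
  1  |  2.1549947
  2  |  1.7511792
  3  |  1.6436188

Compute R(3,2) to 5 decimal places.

1.60718

R(2,1) = (4·1.7511792 − 2.1549947) / 3 = 1.6165740
R(3,1) = 1.6436188 + (1.6436188 − 1.7511792)/3 = 1.6077653
R(3,2) = (16·1.6077653 − 1.6165740) / 15 = 1.6071781
(Column j=1 coincides with Simpson's rule on the same nodes.)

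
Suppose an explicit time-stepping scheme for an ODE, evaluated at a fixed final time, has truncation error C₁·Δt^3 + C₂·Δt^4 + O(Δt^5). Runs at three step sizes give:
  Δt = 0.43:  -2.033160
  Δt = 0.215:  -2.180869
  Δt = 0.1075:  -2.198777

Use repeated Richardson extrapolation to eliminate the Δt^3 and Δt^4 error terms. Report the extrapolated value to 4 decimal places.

-2.2013

First eliminate the Δt^3 term (factor 2^3 = 8):
  B₁ = (8·(-2.180869) − (-2.033160))/7 = -2.201970
  B₂ = (8·(-2.198777) − (-2.180869))/7 = -2.201335
Then eliminate the Δt^4 term (factor 2^4 = 16):
  (16·(-2.201335) − (-2.201970))/15 = -2.201293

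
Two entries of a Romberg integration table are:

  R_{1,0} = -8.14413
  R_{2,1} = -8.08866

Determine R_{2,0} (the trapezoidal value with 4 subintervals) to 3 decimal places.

-8.103

From R_{2,1} = (4·R_{2,0} − R_{1,0})/3, solve for R_{2,0}:
4·R_{2,0} = 3·(-8.08866) + (-8.14413) = -32.41011
R_{2,0} = -8.10253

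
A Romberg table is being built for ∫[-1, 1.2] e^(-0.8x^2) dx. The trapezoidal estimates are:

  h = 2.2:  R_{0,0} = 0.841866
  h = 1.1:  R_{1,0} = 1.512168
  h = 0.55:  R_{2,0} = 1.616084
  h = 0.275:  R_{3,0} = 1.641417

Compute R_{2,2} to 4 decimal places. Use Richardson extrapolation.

Richardson extrapolation on the trapezoidal column (denominator 4−1=3):
R_{1,1} = 1.512168 + (1.512168 − 0.841866)/3 = 1.735602
R_{2,1} = 1.616084 + (1.616084 − 1.512168)/3 = 1.650723
R_{2,2} = (16·1.650723 − 1.735602) / 15 = 1.645064

1.6451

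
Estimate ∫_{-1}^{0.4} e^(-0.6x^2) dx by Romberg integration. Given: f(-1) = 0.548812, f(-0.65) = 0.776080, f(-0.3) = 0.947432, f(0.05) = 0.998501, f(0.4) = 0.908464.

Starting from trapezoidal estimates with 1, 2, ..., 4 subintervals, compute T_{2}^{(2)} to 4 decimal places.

1.2189

T_{0}^{(0)} (trapezoid, 1 panel, h=1.4000): 1.020093
T_{1}^{(0)} (trapezoid, 2 panels, h=0.7000): 1.173249
T_{2}^{(0)} (trapezoid, 4 panels, h=0.3500): 1.207728
T_{1}^{(1)} = 1.173249 + (1.173249 − 1.020093)/3 = 1.224301
T_{2}^{(1)} = 1.207728 + (1.207728 − 1.173249)/3 = 1.219221
T_{2}^{(2)} = 1.219221 + (1.219221 − 1.224301)/15 = 1.218882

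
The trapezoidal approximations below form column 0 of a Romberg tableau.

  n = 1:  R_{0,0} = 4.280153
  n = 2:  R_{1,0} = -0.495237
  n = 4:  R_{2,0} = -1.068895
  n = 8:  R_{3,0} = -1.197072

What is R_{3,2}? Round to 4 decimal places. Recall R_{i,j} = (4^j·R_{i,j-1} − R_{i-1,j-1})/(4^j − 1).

-1.2384

Richardson extrapolation on the trapezoidal column (denominator 4−1=3):
R_{2,1} = (4·(-1.068895) − (-0.495237)) / 3 = -1.260114
R_{3,1} = (4·(-1.197072) − (-1.068895)) / 3 = -1.239798
R_{3,2} = -1.239798 + (-1.239798 − (-1.260114))/15 = -1.238444
(Column j=1 coincides with Simpson's rule on the same nodes.)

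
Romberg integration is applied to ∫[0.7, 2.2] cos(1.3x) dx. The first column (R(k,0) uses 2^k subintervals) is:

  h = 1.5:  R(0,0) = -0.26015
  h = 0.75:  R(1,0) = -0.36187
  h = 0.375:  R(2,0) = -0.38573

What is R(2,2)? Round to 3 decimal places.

-0.394

R(1,1) = (4·(-0.36187) − (-0.26015)) / 3 = -0.39578
R(2,1) = -0.38573 + (-0.38573 − (-0.36187))/3 = -0.39368
R(2,2) = -0.39368 + (-0.39368 − (-0.39578))/15 = -0.39354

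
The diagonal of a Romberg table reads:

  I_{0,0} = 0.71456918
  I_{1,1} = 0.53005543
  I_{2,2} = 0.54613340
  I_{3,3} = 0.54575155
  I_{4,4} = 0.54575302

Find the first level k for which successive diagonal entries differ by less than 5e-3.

k = 3

|I_{1,1} − I_{0,0}| = 0.18451375 ≥ 5e-3
|I_{2,2} − I_{1,1}| = 0.01607797 ≥ 5e-3
|I_{3,3} − I_{2,2}| = 0.00038185 < 5e-3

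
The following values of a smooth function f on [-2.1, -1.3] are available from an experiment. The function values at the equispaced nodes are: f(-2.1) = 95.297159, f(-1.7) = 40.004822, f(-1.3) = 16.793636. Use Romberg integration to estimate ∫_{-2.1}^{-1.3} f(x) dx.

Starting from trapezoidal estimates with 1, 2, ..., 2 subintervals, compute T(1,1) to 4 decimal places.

T(0,0) (trapezoid, 1 panel, h=0.8000): 44.836318
T(1,0) (trapezoid, 2 panels, h=0.4000): 38.420088
T(1,1) = 38.420088 + (38.420088 − 44.836318)/3 = 36.281345

36.2813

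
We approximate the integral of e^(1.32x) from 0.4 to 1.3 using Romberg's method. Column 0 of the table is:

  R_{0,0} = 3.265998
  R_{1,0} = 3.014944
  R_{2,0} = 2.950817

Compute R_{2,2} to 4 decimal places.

R_{1,1} = (4·3.014944 − 3.265998) / 3 = 2.931259
R_{2,1} = (4·2.950817 − 3.014944) / 3 = 2.929441
R_{2,2} = (16·2.929441 − 2.931259) / 15 = 2.929320

2.9293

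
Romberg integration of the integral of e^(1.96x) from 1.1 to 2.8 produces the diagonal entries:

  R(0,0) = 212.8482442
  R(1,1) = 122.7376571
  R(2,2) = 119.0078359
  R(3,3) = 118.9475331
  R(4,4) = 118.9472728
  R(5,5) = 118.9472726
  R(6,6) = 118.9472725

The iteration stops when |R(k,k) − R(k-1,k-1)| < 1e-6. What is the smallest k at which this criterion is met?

k = 5

|R(1,1) − R(0,0)| = 90.1105871 ≥ 1e-6
|R(2,2) − R(1,1)| = 3.7298212 ≥ 1e-6
|R(3,3) − R(2,2)| = 0.0603028 ≥ 1e-6
|R(4,4) − R(3,3)| = 0.0002603 ≥ 1e-6
|R(5,5) − R(4,4)| = 0.0000002 < 1e-6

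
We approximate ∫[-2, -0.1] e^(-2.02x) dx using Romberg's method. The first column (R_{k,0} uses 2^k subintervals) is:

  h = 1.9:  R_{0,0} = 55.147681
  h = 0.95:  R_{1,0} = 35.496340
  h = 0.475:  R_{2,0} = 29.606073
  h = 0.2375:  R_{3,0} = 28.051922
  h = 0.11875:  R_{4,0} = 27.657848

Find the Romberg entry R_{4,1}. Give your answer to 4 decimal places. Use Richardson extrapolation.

27.5265

R_{4,1} = 27.657848 + (27.657848 − 28.051922)/3 = 27.526490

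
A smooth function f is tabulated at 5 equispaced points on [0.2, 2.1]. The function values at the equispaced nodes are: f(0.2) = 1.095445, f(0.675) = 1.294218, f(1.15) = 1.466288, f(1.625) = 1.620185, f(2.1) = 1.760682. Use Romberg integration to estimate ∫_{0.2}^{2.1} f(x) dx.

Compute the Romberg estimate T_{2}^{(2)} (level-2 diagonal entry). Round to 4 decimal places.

T_{0}^{(0)} (trapezoid, 1 panel, h=1.9000): 2.713321
T_{1}^{(0)} (trapezoid, 2 panels, h=0.9500): 2.749634
T_{2}^{(0)} (trapezoid, 4 panels, h=0.4750): 2.759158
T_{1}^{(1)} = 2.749634 + (2.749634 − 2.713321)/3 = 2.761738
T_{2}^{(1)} = 2.759158 + (2.759158 − 2.749634)/3 = 2.762333
T_{2}^{(2)} = 2.762333 + (2.762333 − 2.761738)/15 = 2.762373

2.7624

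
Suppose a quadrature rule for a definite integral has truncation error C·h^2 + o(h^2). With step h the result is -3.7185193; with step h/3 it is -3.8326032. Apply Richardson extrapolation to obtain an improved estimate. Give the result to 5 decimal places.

The leading error scales as h^2; refining by a factor of 3 reduces it by 3^2 = 9.
Extrapolated value = (9·A(h/3) − A(h)) / (9 − 1)
= (9·(-3.8326032) − (-3.7185193)) / 8
= -30.7749095 / 8 = -3.8468637

-3.84686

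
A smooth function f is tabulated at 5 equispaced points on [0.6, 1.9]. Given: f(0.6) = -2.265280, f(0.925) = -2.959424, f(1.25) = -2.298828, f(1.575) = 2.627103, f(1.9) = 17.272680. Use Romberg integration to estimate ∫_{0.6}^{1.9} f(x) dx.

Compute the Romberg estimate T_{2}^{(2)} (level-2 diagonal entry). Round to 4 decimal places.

T_{0}^{(0)} (trapezoid, 1 panel, h=1.3000): 9.754810
T_{1}^{(0)} (trapezoid, 2 panels, h=0.6500): 3.383167
T_{2}^{(0)} (trapezoid, 4 panels, h=0.3250): 1.583579
T_{1}^{(1)} = 3.383167 + (3.383167 − 9.754810)/3 = 1.259286
T_{2}^{(1)} = 1.583579 + (1.583579 − 3.383167)/3 = 0.983716
T_{2}^{(2)} = 0.983716 + (0.983716 − 1.259286)/15 = 0.965345

0.9653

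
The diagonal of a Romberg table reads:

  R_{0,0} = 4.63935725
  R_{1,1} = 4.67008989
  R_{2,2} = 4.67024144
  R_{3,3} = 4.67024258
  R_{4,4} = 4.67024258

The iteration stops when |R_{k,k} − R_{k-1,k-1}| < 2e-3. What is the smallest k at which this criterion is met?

|R_{1,1} − R_{0,0}| = 0.03073264 ≥ 2e-3
|R_{2,2} − R_{1,1}| = 0.00015155 < 2e-3

k = 2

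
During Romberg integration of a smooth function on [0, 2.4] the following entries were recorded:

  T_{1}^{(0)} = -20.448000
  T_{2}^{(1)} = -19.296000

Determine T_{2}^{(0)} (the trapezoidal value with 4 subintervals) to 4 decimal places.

-19.5840

From T_{2}^{(1)} = (4·T_{2}^{(0)} − T_{1}^{(0)})/3, solve for T_{2}^{(0)}:
4·T_{2}^{(0)} = 3·(-19.296000) + (-20.448000) = -78.336000
T_{2}^{(0)} = -19.584000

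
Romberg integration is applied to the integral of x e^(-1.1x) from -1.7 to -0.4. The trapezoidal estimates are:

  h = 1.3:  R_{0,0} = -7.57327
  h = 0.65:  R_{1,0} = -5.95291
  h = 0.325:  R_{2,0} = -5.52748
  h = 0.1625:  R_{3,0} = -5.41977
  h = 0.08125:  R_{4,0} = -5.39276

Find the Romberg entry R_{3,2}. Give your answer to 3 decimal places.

R_{2,1} = -5.52748 + (-5.52748 − (-5.95291))/3 = -5.38567
R_{3,1} = -5.41977 + (-5.41977 − (-5.52748))/3 = -5.38387
R_{3,2} = -5.38387 + (-5.38387 − (-5.38567))/15 = -5.38375

-5.384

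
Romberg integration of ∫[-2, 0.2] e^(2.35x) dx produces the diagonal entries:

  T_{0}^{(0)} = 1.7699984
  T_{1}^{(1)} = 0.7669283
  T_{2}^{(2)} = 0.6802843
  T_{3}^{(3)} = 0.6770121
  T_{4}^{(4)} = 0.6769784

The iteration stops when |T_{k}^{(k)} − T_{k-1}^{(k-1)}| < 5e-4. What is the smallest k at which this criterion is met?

k = 4

|T_{1}^{(1)} − T_{0}^{(0)}| = 1.0030701 ≥ 5e-4
|T_{2}^{(2)} − T_{1}^{(1)}| = 0.0866440 ≥ 5e-4
|T_{3}^{(3)} − T_{2}^{(2)}| = 0.0032722 ≥ 5e-4
|T_{4}^{(4)} − T_{3}^{(3)}| = 0.0000337 < 5e-4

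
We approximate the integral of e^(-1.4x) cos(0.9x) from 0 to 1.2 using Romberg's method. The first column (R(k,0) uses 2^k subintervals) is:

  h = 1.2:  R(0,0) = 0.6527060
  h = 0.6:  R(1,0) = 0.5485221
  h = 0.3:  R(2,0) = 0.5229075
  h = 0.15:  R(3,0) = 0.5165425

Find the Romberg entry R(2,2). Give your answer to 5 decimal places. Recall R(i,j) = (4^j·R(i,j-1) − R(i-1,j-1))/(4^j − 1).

Richardson extrapolation on the trapezoidal column (denominator 4−1=3):
R(1,1) = (4·0.5485221 − 0.6527060) / 3 = 0.5137941
R(2,1) = 0.5229075 + (0.5229075 − 0.5485221)/3 = 0.5143693
R(2,2) = 0.5143693 + (0.5143693 − 0.5137941)/15 = 0.5144076
(Column j=1 coincides with Simpson's rule on the same nodes.)

0.51441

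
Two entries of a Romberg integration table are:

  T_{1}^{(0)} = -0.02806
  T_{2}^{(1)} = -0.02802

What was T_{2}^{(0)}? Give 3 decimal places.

From T_{2}^{(1)} = (4·T_{2}^{(0)} − T_{1}^{(0)})/3, solve for T_{2}^{(0)}:
4·T_{2}^{(0)} = 3·(-0.02802) + (-0.02806) = -0.11212
T_{2}^{(0)} = -0.02803

-0.028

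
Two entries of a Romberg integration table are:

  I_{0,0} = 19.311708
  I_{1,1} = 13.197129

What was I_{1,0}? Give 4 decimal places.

From I_{1,1} = (4·I_{1,0} − I_{0,0})/3, solve for I_{1,0}:
4·I_{1,0} = 3·13.197129 + 19.311708 = 58.903095
I_{1,0} = 14.725774

14.7258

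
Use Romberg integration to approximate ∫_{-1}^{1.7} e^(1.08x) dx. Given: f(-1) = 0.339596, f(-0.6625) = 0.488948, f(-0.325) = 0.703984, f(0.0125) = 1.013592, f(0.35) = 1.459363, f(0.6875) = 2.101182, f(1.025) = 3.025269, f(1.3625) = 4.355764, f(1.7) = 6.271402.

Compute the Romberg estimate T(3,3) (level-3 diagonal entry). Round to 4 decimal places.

5.4924

T(0,0) (trapezoid, 1 panel, h=2.7000): 8.924847
T(1,0) (trapezoid, 2 panels, h=1.3500): 6.432564
T(2,0) (trapezoid, 4 panels, h=0.6750): 5.733528
T(3,0) (trapezoid, 8 panels, h=0.3375): 5.553090
T(1,1) = 6.432564 + (6.432564 − 8.924847)/3 = 5.601803
T(2,1) = 5.733528 + (5.733528 − 6.432564)/3 = 5.500516
T(3,1) = 5.553090 + (5.553090 − 5.733528)/3 = 5.492944
T(2,2) = 5.500516 + (5.500516 − 5.601803)/15 = 5.493764
T(3,2) = 5.492944 + (5.492944 − 5.500516)/15 = 5.492439
T(3,3) = 5.492439 + (5.492439 − 5.493764)/63 = 5.492418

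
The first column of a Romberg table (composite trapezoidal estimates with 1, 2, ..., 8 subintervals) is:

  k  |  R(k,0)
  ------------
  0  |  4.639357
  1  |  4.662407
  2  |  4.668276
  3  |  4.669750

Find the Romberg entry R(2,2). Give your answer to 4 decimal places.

Richardson extrapolation on the trapezoidal column (denominator 4−1=3):
R(1,1) = 4.662407 + (4.662407 − 4.639357)/3 = 4.670090
R(2,1) = (4·4.668276 − 4.662407) / 3 = 4.670232
R(2,2) = 4.670232 + (4.670232 − 4.670090)/15 = 4.670241

4.6702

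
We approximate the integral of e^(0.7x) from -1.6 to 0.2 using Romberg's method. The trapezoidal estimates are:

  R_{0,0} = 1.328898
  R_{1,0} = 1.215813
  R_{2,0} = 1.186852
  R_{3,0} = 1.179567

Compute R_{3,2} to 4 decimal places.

1.1771

Richardson extrapolation on the trapezoidal column (denominator 4−1=3):
R_{2,1} = 1.186852 + (1.186852 − 1.215813)/3 = 1.177198
R_{3,1} = 1.179567 + (1.179567 − 1.186852)/3 = 1.177139
R_{3,2} = (16·1.177139 − 1.177198) / 15 = 1.177135
(Column j=1 coincides with Simpson's rule on the same nodes.)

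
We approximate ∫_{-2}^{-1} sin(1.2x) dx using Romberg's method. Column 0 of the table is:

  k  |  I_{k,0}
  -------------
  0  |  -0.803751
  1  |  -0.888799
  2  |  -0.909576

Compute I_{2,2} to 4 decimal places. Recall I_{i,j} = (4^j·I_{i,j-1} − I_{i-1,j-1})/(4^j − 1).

Richardson extrapolation on the trapezoidal column (denominator 4−1=3):
I_{1,1} = (4·(-0.888799) − (-0.803751)) / 3 = -0.917148
I_{2,1} = -0.909576 + (-0.909576 − (-0.888799))/3 = -0.916502
I_{2,2} = -0.916502 + (-0.916502 − (-0.917148))/15 = -0.916459

-0.9165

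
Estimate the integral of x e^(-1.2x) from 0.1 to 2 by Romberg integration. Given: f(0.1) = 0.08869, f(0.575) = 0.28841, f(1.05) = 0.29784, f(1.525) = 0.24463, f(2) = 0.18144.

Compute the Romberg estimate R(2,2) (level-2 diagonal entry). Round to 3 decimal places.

R(0,0) (trapezoid, 1 panel, h=1.9000): 0.25662
R(1,0) (trapezoid, 2 panels, h=0.9500): 0.41126
R(2,0) (trapezoid, 4 panels, h=0.4750): 0.45882
R(1,1) = 0.41126 + (0.41126 − 0.25662)/3 = 0.46281
R(2,1) = 0.45882 + (0.45882 − 0.41126)/3 = 0.47467
R(2,2) = 0.47467 + (0.47467 − 0.46281)/15 = 0.47546

0.475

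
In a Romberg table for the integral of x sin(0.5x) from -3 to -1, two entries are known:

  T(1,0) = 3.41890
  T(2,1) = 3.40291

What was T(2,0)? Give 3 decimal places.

3.407

From T(2,1) = (4·T(2,0) − T(1,0))/3, solve for T(2,0):
4·T(2,0) = 3·3.40291 + 3.41890 = 13.62763
T(2,0) = 3.40691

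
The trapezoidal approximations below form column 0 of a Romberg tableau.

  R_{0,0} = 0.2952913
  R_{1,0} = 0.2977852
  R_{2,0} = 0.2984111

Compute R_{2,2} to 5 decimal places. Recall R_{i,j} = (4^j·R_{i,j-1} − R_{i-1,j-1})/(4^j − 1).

Richardson extrapolation on the trapezoidal column (denominator 4−1=3):
R_{1,1} = 0.2977852 + (0.2977852 − 0.2952913)/3 = 0.2986165
R_{2,1} = (4·0.2984111 − 0.2977852) / 3 = 0.2986197
R_{2,2} = (16·0.2986197 − 0.2986165) / 15 = 0.2986199
(Column j=1 coincides with Simpson's rule on the same nodes.)

0.29862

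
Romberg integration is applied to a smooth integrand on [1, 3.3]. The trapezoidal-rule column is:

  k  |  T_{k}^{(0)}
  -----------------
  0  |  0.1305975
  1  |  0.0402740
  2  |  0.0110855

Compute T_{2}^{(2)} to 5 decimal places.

T_{1}^{(1)} = 0.0402740 + (0.0402740 − 0.1305975)/3 = 0.0101662
T_{2}^{(1)} = (4·0.0110855 − 0.0402740) / 3 = 0.0013560
T_{2}^{(2)} = (16·0.0013560 − 0.0101662) / 15 = 0.0007687
(Column j=1 coincides with Simpson's rule on the same nodes.)

0.00077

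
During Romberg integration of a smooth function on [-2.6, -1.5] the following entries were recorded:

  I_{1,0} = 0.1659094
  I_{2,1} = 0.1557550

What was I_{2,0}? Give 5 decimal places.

From I_{2,1} = (4·I_{2,0} − I_{1,0})/3, solve for I_{2,0}:
4·I_{2,0} = 3·0.1557550 + 0.1659094 = 0.6331744
I_{2,0} = 0.1582936

0.15829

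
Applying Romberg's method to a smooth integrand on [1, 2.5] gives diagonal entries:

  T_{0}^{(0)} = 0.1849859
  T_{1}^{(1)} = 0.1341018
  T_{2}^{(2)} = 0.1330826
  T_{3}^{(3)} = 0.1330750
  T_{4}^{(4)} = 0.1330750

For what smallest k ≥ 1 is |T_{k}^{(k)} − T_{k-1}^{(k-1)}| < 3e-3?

|T_{1}^{(1)} − T_{0}^{(0)}| = 0.0508841 ≥ 3e-3
|T_{2}^{(2)} − T_{1}^{(1)}| = 0.0010192 < 3e-3

k = 2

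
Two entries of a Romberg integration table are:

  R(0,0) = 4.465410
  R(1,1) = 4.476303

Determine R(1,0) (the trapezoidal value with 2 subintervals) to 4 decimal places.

From R(1,1) = (4·R(1,0) − R(0,0))/3, solve for R(1,0):
4·R(1,0) = 3·4.476303 + 4.465410 = 17.894319
R(1,0) = 4.473580

4.4736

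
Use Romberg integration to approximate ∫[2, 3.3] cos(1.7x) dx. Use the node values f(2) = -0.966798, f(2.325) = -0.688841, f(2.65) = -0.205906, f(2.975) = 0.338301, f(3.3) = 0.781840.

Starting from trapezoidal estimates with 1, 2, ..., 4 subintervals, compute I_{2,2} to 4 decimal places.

-0.2164

I_{0,0} (trapezoid, 1 panel, h=1.3000): -0.120223
I_{1,0} (trapezoid, 2 panels, h=0.6500): -0.193950
I_{2,0} (trapezoid, 4 panels, h=0.3250): -0.210901
I_{1,1} = -0.193950 + (-0.193950 − (-0.120223))/3 = -0.218526
I_{2,1} = -0.210901 + (-0.210901 − (-0.193950))/3 = -0.216551
I_{2,2} = -0.216551 + (-0.216551 − (-0.218526))/15 = -0.216419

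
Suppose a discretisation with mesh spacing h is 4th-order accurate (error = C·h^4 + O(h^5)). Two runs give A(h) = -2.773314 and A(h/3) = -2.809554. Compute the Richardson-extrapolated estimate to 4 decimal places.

-2.8100

Extrapolated value = (81·A(h/3) − A(h)) / (81 − 1)
= (81·(-2.809554) − (-2.773314)) / 80
= -224.800560 / 80 = -2.810007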